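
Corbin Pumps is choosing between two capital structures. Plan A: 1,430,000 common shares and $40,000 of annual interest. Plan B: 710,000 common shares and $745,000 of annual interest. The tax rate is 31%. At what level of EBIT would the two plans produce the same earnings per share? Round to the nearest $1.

$1,440,208

Set EPS_A = EPS_B: (EBIT − $40,000)(1 − 0.31) ÷ 1,430,000 = (EBIT − $745,000)(1 − 0.31) ÷ 710,000.
The (1 − t) factor cancels: (EBIT − 40,000) × 710,000 = (EBIT − 745,000) × 1,430,000.
Solving, EBIT = (745,000·1,430,000 − 40,000·710,000) / (1,430,000 − 710,000) = 1,036,950,000,000 / 720,000 = 1,440,208.33.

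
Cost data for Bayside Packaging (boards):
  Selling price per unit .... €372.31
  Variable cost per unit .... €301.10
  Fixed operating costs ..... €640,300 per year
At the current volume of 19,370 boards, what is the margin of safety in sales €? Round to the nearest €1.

€3,863,939

Each unit contributes €372.31 − €301.10 = €71.21. Break-even units = €640,300 ÷ €71.21 = 8,991.71; break-even revenue = 8,991.71 × €372.31 = €3,347,705.28.
Current sales = 19,370 × €372.31 = €7,211,644.70.
Margin of safety = €7,211,644.70 − €3,347,705.28 = €3,863,939.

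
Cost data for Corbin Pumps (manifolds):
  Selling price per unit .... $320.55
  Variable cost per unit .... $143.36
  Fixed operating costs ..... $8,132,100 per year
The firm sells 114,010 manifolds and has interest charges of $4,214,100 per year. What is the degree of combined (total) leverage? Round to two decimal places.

Total contribution margin = 114,010 × $177.19 = $20,201,431.90.
Operating income = contribution − fixed costs = $20,201,431.90 − $8,132,100 = $12,069,331.90. Interest = $4,214,100.00.
DOL = $20,201,431.90 ÷ $12,069,331.90 = 1.6738; DFL = $12,069,331.90 ÷ $7,855,231.90 = 1.5365.
Combined leverage = 1.6738 × 1.5365 = 2.5718.

2.57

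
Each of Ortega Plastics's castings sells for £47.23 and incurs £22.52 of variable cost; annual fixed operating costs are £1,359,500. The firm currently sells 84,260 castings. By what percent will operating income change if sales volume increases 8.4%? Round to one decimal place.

At 84,260 units, contribution = 84,260 × £24.71 = £2,082,064.60.
Subtracting fixed costs: EBIT = £2,082,064.60 − £1,359,500 = £722,564.60.
So DOL = total CM / EBIT = £2,082,064.60 / £722,564.60 = 2.8815.
Operating income changes by 2.8815 × +8.4% = +24.2%.

+24.2%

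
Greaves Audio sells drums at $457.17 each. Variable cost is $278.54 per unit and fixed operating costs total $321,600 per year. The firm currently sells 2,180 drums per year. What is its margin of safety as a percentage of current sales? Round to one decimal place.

17.4%

Unit CM = price − variable cost = $457.17 − $278.54 = $178.63. Break-even units = $321,600 ÷ $178.63 = 1,800.37; break-even revenue = 1,800.37 × $457.17 = $823,074.91.
Actual sales revenue = 2,180 × $457.17 = $996,630.60.
Margin of safety = ($996,630.60 − $823,074.91) ÷ $996,630.60 = 17.4%.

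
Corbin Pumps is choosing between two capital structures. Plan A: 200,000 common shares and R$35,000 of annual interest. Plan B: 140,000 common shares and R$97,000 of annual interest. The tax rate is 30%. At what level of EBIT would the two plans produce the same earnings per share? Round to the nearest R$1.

At indifference, (EBIT − 35,000)(1 − t)/200,000 = (EBIT − 97,000)(1 − t)/140,000.
Cancelling (1 − t) and cross-multiplying: 140,000·(EBIT − 35,000) = 200,000·(EBIT − 97,000).
Solving, EBIT = (97,000·200,000 − 35,000·140,000) / (200,000 − 140,000) = 14,500,000,000 / 60,000 = 241,666.67.

R$241,667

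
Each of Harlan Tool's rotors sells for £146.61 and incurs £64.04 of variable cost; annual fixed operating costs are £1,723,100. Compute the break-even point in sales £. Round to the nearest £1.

CM per unit = £146.61 − £64.04 = £82.57; CM ratio = £82.57 / £146.61 = 0.5632.
Break-even sales = FC ÷ CM ratio = £1,723,100 × £146.61 / £82.57 = £3,059,509.

£3,059,509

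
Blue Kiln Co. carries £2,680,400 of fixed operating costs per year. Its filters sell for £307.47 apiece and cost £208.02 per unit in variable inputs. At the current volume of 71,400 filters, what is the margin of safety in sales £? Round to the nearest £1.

£13,666,354

Contribution margin per unit = £307.47 − £208.02 = £99.45. Break-even units = £2,680,400 ÷ £99.45 = 26,952.24; break-even revenue = 26,952.24 × £307.47 = £8,287,004.40.
Current sales = 71,400 × £307.47 = £21,953,358.00.
Margin of safety = £21,953,358.00 − £8,287,004.40 = £13,666,354.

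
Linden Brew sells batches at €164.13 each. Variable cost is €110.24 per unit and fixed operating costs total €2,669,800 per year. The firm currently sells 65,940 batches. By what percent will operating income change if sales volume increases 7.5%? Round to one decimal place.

Total contribution margin = 65,940 × €53.89 = €3,553,506.60.
Operating income = contribution − fixed costs = €3,553,506.60 − €2,669,800 = €883,706.60.
So DOL = total CM / EBIT = €3,553,506.60 / €883,706.60 = 4.0211.
Operating income changes by 4.0211 × +7.5% = +30.2%.

+30.2%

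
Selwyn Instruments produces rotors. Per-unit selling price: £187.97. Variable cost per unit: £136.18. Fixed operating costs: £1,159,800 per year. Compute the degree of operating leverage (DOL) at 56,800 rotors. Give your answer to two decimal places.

Contribution at this volume is 56,800 × £51.79 = £2,941,672.00.
Subtracting fixed costs: EBIT = £2,941,672.00 − £1,159,800 = £1,781,872.00.
Degree of operating leverage = £2,941,672.00 / £1,781,872.00 = 1.6509.

1.65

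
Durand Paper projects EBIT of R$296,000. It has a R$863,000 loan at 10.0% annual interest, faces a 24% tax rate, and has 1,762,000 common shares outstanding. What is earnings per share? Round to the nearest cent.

R$0.09

Pre-tax income = R$296,000 − R$86,300.00 = R$209,700.00.
Net income = R$209,700.00 × (1 − 0.24) = R$159,372.00.
EPS = R$159,372.00 ÷ 1,762,000 = R$0.09.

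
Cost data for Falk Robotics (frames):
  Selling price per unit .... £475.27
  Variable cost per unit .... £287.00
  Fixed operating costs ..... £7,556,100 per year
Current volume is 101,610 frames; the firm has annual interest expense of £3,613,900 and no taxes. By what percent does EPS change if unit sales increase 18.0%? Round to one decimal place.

+43.3%

At 101,610 units, contribution = 101,610 × £188.27 = £19,130,114.70.
Operating income = contribution − fixed costs = £19,130,114.70 − £7,556,100 = £11,574,014.70.
Interest = £3,613,900.00, so EBIT − I = £7,960,114.70.
Degree of combined leverage = contribution ÷ (EBIT − I) = £19,130,114.70 ÷ £7,960,114.70 = 2.4032.
EPS therefore changes by 2.4032 × (+18.0%) = +43.3%.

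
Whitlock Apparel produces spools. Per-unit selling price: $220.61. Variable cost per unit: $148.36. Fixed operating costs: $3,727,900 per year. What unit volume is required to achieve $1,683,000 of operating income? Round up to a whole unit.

Each unit contributes $220.61 − $148.36 = $72.25.
Units = (FC + target) / CM = ($3,727,900 + $1,683,000) / $72.25 = 74,891.35, so 74,892 spools.

74,892 spools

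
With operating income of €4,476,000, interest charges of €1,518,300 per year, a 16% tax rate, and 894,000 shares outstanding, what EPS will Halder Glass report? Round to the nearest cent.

Interest = €1,518,300.00, so EBT = €4,476,000 − €1,518,300.00 = €2,957,700.00.
After tax at 16%: net income = €2,957,700.00 × 0.84 = €2,484,468.00.
Per share: €2,484,468.00 / 894,000 shares = €2.78.

€2.78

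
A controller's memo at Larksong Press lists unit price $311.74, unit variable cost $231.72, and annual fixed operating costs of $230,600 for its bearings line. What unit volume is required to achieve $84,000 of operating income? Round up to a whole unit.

Unit CM = price − variable cost = $311.74 − $231.72 = $80.02.
Need Q such that Q × $80.02 − $230,600 = $84,000, i.e. Q = $314,600 / $80.02 = 3,931.52 → 3,932.

3,932 bearings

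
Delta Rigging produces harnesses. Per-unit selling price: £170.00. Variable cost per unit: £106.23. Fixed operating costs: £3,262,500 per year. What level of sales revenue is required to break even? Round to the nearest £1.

Contribution margin per unit = £170.00 − £106.23 = £63.77, a CM ratio of £63.77 ÷ £170.00 = 0.3751.
Break-even revenue = fixed costs × price ÷ CM = £3,262,500 × £170.00 ÷ £63.77 = £8,697,271.

£8,697,271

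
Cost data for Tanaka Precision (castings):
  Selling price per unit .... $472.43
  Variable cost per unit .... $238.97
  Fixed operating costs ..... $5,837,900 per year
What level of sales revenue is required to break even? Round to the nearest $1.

Contribution margin per unit = $472.43 − $238.97 = $233.46, a CM ratio of $233.46 ÷ $472.43 = 0.4942.
Break-even sales = FC ÷ CM ratio = $5,837,900 × $472.43 / $233.46 = $11,813,583.

$11,813,583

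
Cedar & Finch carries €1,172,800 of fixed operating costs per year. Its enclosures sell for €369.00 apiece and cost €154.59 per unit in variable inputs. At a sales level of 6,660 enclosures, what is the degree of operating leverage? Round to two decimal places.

5.60

Contribution at this volume is 6,660 × €214.41 = €1,427,970.60.
Operating income = contribution − fixed costs = €1,427,970.60 − €1,172,800 = €255,170.60.
DOL = contribution ÷ EBIT = €1,427,970.60 ÷ €255,170.60 = 5.5961.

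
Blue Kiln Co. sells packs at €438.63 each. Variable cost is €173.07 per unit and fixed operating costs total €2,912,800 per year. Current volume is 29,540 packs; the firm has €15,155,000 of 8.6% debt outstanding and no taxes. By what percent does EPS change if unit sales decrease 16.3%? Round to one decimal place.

Total contribution margin = 29,540 × €265.56 = €7,844,642.40.
EBIT = €7,844,642.40 − €2,912,800 = €4,931,842.40.
Interest = €1,303,330.00, so EBIT − I = €3,628,512.40.
DCL = total CM / (EBIT − I) = €7,844,642.40 / €3,628,512.40 = 2.1619.
%ΔEPS = DCL × %ΔSales = 2.1619 × -16.3% = -35.2%.

-35.2%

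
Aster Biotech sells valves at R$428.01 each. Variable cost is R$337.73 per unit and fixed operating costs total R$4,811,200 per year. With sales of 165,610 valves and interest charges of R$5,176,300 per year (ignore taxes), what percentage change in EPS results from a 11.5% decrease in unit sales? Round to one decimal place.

Contribution at this volume is 165,610 × R$90.28 = R$14,951,270.80.
EBIT = R$14,951,270.80 − R$4,811,200 = R$10,140,070.80.
Interest = R$5,176,300.00, so EBIT − I = R$4,963,770.80.
Degree of combined leverage = contribution ÷ (EBIT − I) = R$14,951,270.80 ÷ R$4,963,770.80 = 3.0121.
EPS therefore changes by 3.0121 × (-11.5%) = -34.6%.

-34.6%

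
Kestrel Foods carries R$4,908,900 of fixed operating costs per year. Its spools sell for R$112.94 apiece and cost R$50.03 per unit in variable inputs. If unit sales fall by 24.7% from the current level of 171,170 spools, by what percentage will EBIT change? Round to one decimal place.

Total contribution margin = 171,170 × R$62.91 = R$10,768,304.70.
EBIT = R$10,768,304.70 − R$4,908,900 = R$5,859,404.70.
Degree of operating leverage = R$10,768,304.70 / R$5,859,404.70 = 1.8378.
%ΔEBIT = DOL × %ΔSales = 1.8378 × -24.7% = -45.4%.

-45.4%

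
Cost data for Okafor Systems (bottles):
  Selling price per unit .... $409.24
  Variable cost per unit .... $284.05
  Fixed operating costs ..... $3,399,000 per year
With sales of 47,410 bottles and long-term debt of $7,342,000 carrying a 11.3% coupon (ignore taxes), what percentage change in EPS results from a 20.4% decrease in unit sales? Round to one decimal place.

-70.9%

Total contribution margin = 47,410 × $125.19 = $5,935,257.90.
Operating income = contribution − fixed costs = $5,935,257.90 − $3,399,000 = $2,536,257.90.
Interest = $829,646.00, so EBIT − I = $1,706,611.90.
DCL = total CM / (EBIT − I) = $5,935,257.90 / $1,706,611.90 = 3.4778.
EPS therefore changes by 3.4778 × (-20.4%) = -70.9%.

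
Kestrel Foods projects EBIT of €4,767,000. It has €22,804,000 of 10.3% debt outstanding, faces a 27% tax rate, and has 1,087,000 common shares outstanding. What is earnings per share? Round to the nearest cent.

Pre-tax income = €4,767,000 − €2,348,812.00 = €2,418,188.00.
After tax at 27%: net income = €2,418,188.00 × 0.73 = €1,765,277.24.
Per share: €1,765,277.24 / 1,087,000 shares = €1.62.

€1.62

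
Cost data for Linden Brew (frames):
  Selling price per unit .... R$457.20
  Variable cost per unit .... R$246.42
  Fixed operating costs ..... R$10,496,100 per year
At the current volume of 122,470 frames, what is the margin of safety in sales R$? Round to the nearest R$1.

R$33,226,338

Each unit contributes R$457.20 − R$246.42 = R$210.78. Break-even units = R$10,496,100 ÷ R$210.78 = 49,796.47; break-even revenue = 49,796.47 × R$457.20 = R$22,766,946.20.
Actual sales revenue = 122,470 × R$457.20 = R$55,993,284.00.
Margin of safety = R$55,993,284.00 − R$22,766,946.20 = R$33,226,338.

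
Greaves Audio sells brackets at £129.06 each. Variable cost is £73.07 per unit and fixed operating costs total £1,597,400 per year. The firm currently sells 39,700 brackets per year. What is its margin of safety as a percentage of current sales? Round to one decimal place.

Each unit contributes £129.06 − £73.07 = £55.99. Break-even units = £1,597,400 ÷ £55.99 = 28,530.09; break-even revenue = 28,530.09 × £129.06 = £3,682,094.02.
Actual sales revenue = 39,700 × £129.06 = £5,123,682.00.
Margin of safety = (£5,123,682.00 − £3,682,094.02) ÷ £5,123,682.00 = 28.1%.

28.1%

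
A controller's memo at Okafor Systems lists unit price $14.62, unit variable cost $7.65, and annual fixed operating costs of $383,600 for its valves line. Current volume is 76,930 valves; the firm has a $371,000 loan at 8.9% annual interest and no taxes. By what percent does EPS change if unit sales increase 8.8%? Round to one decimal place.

Total contribution margin = 76,930 × $6.97 = $536,202.10.
Subtracting fixed costs: EBIT = $536,202.10 − $383,600 = $152,602.10.
After interest of $33,019.00, pre-tax earnings = $119,583.10.
Degree of combined leverage = contribution ÷ (EBIT − I) = $536,202.10 ÷ $119,583.10 = 4.4839.
EPS therefore changes by 4.4839 × (+8.8%) = +39.5%.

+39.5%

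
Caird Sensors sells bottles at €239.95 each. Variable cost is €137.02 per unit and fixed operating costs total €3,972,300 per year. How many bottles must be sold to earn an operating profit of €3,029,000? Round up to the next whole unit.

Contribution margin per unit = €239.95 − €137.02 = €102.93.
Need Q such that Q × €102.93 − €3,972,300 = €3,029,000, i.e. Q = €7,001,300 / €102.93 = 68,020.01 → 68,021.

68,021 bottles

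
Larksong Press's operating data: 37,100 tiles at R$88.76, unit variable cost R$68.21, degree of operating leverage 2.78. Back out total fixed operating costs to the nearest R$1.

At 37,100 units, contribution = 37,100 × R$20.55 = R$762,405.00.
DOL = contribution / EBIT, so EBIT = R$762,405.00 / 2.78 = R$274,246.40.
Fixed costs = CM − EBIT = R$762,405.00 − R$274,246.40 = R$488,159.

R$488,159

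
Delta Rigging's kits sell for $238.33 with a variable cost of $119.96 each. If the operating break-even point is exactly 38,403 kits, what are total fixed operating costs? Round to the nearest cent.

$4,545,763.11

Unit CM = price − variable cost = $238.33 − $119.96 = $118.37.
Fixed costs = break-even units × CM = 38,403 × $118.37 = $4,545,763.11.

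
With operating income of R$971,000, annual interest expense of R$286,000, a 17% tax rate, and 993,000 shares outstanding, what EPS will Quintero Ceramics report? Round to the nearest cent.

R$0.57

Interest = R$286,000.00, so EBT = R$971,000 − R$286,000.00 = R$685,000.00.
After tax at 17%: net income = R$685,000.00 × 0.83 = R$568,550.00.
Per share: R$568,550.00 / 993,000 shares = R$0.57.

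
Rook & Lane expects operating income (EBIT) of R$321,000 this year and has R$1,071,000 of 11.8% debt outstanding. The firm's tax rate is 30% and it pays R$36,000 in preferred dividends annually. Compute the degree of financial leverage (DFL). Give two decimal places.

Interest = R$126,378.00.
Pre-tax preferred-dividend burden = R$36,000 ÷ (1 − 0.30) = R$51,428.57.
DFL = EBIT ÷ [EBIT − I − D_p/(1−t)] = R$321,000 ÷ [R$321,000 − R$126,378.00 − R$51,428.57] = R$321,000 ÷ R$143,193.43 = 2.2417.

2.24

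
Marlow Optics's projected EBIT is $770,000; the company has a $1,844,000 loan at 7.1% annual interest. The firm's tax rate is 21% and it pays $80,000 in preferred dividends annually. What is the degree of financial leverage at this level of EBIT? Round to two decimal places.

Annual interest charges come to $130,924.00.
Preferred dividends grossed up pre-tax: $80,000 / (1 − 0.21) = $101,265.82.
DFL = EBIT ÷ [EBIT − I − D_p/(1−t)] = $770,000 ÷ [$770,000 − $130,924.00 − $101,265.82] = $770,000 ÷ $537,810.18 = 1.4317.

1.43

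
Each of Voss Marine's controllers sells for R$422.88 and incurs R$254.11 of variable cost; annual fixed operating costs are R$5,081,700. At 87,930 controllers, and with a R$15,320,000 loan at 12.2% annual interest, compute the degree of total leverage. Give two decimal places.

At 87,930 units, contribution = 87,930 × R$168.77 = R$14,839,946.10.
Operating income = contribution − fixed costs = R$14,839,946.10 − R$5,081,700 = R$9,758,246.10. Interest = R$1,869,040.00, so EBIT − I = R$7,889,206.10.
Degree of total leverage = total CM / (EBIT − interest) = R$14,839,946.10 / R$7,889,206.10 = 1.8810.

1.88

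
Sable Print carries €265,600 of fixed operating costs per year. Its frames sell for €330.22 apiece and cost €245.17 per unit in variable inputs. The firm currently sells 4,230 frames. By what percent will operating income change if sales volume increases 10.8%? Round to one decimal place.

+41.3%

Total contribution margin = 4,230 × €85.05 = €359,761.50.
Operating income = contribution − fixed costs = €359,761.50 − €265,600 = €94,161.50.
Degree of operating leverage = €359,761.50 / €94,161.50 = 3.8207.
Operating income changes by 3.8207 × +10.8% = +41.3%.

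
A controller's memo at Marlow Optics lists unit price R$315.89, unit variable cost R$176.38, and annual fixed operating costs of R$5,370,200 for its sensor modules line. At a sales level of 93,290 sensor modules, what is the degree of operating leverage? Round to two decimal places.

At 93,290 units, contribution = 93,290 × R$139.51 = R$13,014,887.90.
EBIT = R$13,014,887.90 − R$5,370,200 = R$7,644,687.90.
So DOL = total CM / EBIT = R$13,014,887.90 / R$7,644,687.90 = 1.7025.

1.70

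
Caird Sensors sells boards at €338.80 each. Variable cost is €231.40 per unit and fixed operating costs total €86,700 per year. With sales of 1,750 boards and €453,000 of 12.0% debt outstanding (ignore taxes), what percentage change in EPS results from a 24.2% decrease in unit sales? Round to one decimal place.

Total contribution margin = 1,750 × €107.40 = €187,950.00.
EBIT = €187,950.00 − €86,700 = €101,250.00.
Interest = €54,360.00, so EBIT − I = €46,890.00.
Degree of combined leverage = contribution ÷ (EBIT − I) = €187,950.00 ÷ €46,890.00 = 4.0083.
%ΔEPS = DCL × %ΔSales = 4.0083 × -24.2% = -97.0%.

-97.0%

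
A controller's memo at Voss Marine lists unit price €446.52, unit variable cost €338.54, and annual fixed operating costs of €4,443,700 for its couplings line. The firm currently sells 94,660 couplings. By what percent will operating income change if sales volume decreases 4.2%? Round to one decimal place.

-7.4%

Total contribution margin = 94,660 × €107.98 = €10,221,386.80.
EBIT = €10,221,386.80 − €4,443,700 = €5,777,686.80.
DOL = contribution ÷ EBIT = €10,221,386.80 ÷ €5,777,686.80 = 1.7691.
%ΔEBIT = DOL × %ΔSales = 1.7691 × -4.2% = -7.4%.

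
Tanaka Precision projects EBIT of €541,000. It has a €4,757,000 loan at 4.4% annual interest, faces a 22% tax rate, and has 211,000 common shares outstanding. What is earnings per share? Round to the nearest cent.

€1.23

Pre-tax income = €541,000 − €209,308.00 = €331,692.00.
After tax at 22%: net income = €331,692.00 × 0.78 = €258,719.76.
EPS = €258,719.76 ÷ 211,000 = €1.23.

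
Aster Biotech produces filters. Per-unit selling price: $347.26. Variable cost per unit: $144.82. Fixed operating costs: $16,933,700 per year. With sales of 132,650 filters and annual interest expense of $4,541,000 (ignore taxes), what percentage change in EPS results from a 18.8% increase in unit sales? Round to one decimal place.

+93.9%

At 132,650 units, contribution = 132,650 × $202.44 = $26,853,666.00.
Operating income = contribution − fixed costs = $26,853,666.00 − $16,933,700 = $9,919,966.00.
After interest of $4,541,000.00, pre-tax earnings = $5,378,966.00.
DCL = total CM / (EBIT − I) = $26,853,666.00 / $5,378,966.00 = 4.9923.
%ΔEPS = DCL × %ΔSales = 4.9923 × +18.8% = +93.9%.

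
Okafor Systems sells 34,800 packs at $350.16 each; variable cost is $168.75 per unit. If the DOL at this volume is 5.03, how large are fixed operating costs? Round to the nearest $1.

At 34,800 units, contribution = 34,800 × $181.41 = $6,313,068.00.
DOL = contribution / EBIT, so EBIT = $6,313,068.00 / 5.03 = $1,255,083.10.
And FC = contribution − EBIT = $6,313,068.00 − $1,255,083.10 = $5,057,985.

$5,057,985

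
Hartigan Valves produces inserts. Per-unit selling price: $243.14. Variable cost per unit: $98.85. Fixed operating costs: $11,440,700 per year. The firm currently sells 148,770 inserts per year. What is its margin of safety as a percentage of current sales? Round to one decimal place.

46.7%

Unit CM = price − variable cost = $243.14 − $98.85 = $144.29. Break-even units = $11,440,700 ÷ $144.29 = 79,289.63; break-even revenue = 79,289.63 × $243.14 = $19,278,479.44.
Current sales = 148,770 × $243.14 = $36,171,937.80.
Margin of safety = ($36,171,937.80 − $19,278,479.44) ÷ $36,171,937.80 = 46.7%.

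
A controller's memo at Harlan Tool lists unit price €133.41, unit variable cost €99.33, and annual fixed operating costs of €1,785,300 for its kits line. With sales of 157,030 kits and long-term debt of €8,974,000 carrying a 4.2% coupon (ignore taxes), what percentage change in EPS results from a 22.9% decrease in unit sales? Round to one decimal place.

Contribution at this volume is 157,030 × €34.08 = €5,351,582.40.
EBIT = €5,351,582.40 − €1,785,300 = €3,566,282.40.
After interest of €376,908.00, pre-tax earnings = €3,189,374.40.
Degree of combined leverage = contribution ÷ (EBIT − I) = €5,351,582.40 ÷ €3,189,374.40 = 1.6779.
EPS therefore changes by 1.6779 × (-22.9%) = -38.4%.

-38.4%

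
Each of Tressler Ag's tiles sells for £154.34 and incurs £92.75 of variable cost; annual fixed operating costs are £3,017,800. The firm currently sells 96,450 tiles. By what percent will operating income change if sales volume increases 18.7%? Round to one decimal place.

Total contribution margin = 96,450 × £61.59 = £5,940,355.50.
Subtracting fixed costs: EBIT = £5,940,355.50 − £3,017,800 = £2,922,555.50.
So DOL = total CM / EBIT = £5,940,355.50 / £2,922,555.50 = 2.0326.
So EBIT moves 2.0326 × (+18.7%) = +38.0%.

+38.0%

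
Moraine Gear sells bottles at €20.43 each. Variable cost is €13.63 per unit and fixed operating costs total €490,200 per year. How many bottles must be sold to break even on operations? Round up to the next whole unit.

72,089 bottles

Contribution margin per unit = €20.43 − €13.63 = €6.80.
Units to break even: €490,200 ÷ €6.80 = 72,088.24, rounded up to 72,089.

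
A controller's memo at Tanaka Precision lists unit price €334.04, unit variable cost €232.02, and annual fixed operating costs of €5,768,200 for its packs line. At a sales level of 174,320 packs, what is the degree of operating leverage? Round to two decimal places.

1.48

At 174,320 units, contribution = 174,320 × €102.02 = €17,784,126.40.
Operating income = contribution − fixed costs = €17,784,126.40 − €5,768,200 = €12,015,926.40.
DOL = contribution ÷ EBIT = €17,784,126.40 ÷ €12,015,926.40 = 1.4800.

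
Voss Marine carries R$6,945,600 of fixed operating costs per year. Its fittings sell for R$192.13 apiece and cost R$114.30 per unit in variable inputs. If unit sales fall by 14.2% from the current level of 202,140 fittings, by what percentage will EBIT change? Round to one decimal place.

-25.4%

Contribution at this volume is 202,140 × R$77.83 = R$15,732,556.20.
EBIT = R$15,732,556.20 − R$6,945,600 = R$8,786,956.20.
So DOL = total CM / EBIT = R$15,732,556.20 / R$8,786,956.20 = 1.7904.
So EBIT moves 1.7904 × (-14.2%) = -25.4%.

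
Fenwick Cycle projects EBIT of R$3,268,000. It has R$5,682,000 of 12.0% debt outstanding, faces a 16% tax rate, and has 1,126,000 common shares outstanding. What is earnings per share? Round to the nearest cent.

R$1.93

Pre-tax income = R$3,268,000 − R$681,840.00 = R$2,586,160.00.
After tax at 16%: net income = R$2,586,160.00 × 0.84 = R$2,172,374.40.
Per share: R$2,172,374.40 / 1,126,000 shares = R$1.93.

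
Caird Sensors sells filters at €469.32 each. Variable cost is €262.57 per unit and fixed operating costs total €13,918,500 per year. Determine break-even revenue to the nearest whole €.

€31,594,827

CM per unit = €469.32 − €262.57 = €206.75; CM ratio = €206.75 / €469.32 = 0.4405.
Break-even sales = FC ÷ CM ratio = €13,918,500 × €469.32 / €206.75 = €31,594,827.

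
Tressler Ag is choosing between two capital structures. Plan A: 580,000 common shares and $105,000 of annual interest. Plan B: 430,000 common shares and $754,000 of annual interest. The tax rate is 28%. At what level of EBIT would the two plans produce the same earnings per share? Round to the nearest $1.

$2,614,467

At indifference, (EBIT − 105,000)(1 − t)/580,000 = (EBIT − 754,000)(1 − t)/430,000.
Cancelling (1 − t) and cross-multiplying: 430,000·(EBIT − 105,000) = 580,000·(EBIT − 754,000).
EBIT × (580,000 − 430,000) = 754,000 × 580,000 − 105,000 × 430,000 = 392,170,000,000, so EBIT = 392,170,000,000 ÷ 150,000 = 2,614,466.67.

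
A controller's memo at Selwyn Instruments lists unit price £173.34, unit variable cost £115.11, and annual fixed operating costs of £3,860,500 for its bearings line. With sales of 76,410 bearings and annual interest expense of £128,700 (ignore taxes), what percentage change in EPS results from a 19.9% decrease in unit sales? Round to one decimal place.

At 76,410 units, contribution = 76,410 × £58.23 = £4,449,354.30.
Subtracting fixed costs: EBIT = £4,449,354.30 − £3,860,500 = £588,854.30.
After interest of £128,700.00, pre-tax earnings = £460,154.30.
Degree of combined leverage = contribution ÷ (EBIT − I) = £4,449,354.30 ÷ £460,154.30 = 9.6693.
%ΔEPS = DCL × %ΔSales = 9.6693 × -19.9% = -192.4%.

-192.4%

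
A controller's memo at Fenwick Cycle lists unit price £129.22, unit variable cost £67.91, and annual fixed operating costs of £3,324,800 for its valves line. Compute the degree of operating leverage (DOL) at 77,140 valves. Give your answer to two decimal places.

3.37

Total contribution margin = 77,140 × £61.31 = £4,729,453.40.
Subtracting fixed costs: EBIT = £4,729,453.40 − £3,324,800 = £1,404,653.40.
DOL = contribution ÷ EBIT = £4,729,453.40 ÷ £1,404,653.40 = 3.3670.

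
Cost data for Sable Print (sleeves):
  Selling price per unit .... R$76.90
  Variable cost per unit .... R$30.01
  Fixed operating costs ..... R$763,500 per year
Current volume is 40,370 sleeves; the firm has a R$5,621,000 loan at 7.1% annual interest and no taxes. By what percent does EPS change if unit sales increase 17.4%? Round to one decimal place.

+45.1%

Total contribution margin = 40,370 × R$46.89 = R$1,892,949.30.
EBIT = R$1,892,949.30 − R$763,500 = R$1,129,449.30.
After interest of R$399,091.00, pre-tax earnings = R$730,358.30.
Degree of combined leverage = contribution ÷ (EBIT − I) = R$1,892,949.30 ÷ R$730,358.30 = 2.5918.
%ΔEPS = DCL × %ΔSales = 2.5918 × +17.4% = +45.1%.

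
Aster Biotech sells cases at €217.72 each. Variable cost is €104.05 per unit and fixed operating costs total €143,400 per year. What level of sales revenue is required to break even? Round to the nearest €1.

CM per unit = €217.72 − €104.05 = €113.67; CM ratio = €113.67 / €217.72 = 0.5221.
Break-even revenue = fixed costs × price ÷ CM = €143,400 × €217.72 ÷ €113.67 = €274,664.

€274,664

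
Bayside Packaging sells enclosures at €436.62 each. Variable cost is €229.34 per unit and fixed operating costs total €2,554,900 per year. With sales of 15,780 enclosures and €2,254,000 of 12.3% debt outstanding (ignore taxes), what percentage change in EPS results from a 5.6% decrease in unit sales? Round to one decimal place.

Contribution at this volume is 15,780 × €207.28 = €3,270,878.40.
EBIT = €3,270,878.40 − €2,554,900 = €715,978.40.
After interest of €277,242.00, pre-tax earnings = €438,736.40.
Degree of combined leverage = contribution ÷ (EBIT − I) = €3,270,878.40 ÷ €438,736.40 = 7.4552.
%ΔEPS = DCL × %ΔSales = 7.4552 × -5.6% = -41.7%.

-41.7%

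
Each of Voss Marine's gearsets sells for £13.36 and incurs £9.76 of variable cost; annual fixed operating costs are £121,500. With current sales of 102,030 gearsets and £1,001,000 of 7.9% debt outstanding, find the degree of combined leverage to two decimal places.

Total contribution margin = 102,030 × £3.60 = £367,308.00.
Operating income = contribution − fixed costs = £367,308.00 − £121,500 = £245,808.00. Interest = £79,079.00.
DOL = £367,308.00 ÷ £245,808.00 = 1.4943; DFL = £245,808.00 ÷ £166,729.00 = 1.4743.
DCL = DOL × DFL = 1.4943 × 1.4743 = 2.2030.

2.20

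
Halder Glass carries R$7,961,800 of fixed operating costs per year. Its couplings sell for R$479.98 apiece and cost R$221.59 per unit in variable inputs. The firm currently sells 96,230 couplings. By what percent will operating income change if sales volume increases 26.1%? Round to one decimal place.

Total contribution margin = 96,230 × R$258.39 = R$24,864,869.70.
EBIT = R$24,864,869.70 − R$7,961,800 = R$16,903,069.70.
DOL = contribution ÷ EBIT = R$24,864,869.70 ÷ R$16,903,069.70 = 1.4710.
%ΔEBIT = DOL × %ΔSales = 1.4710 × +26.1% = +38.4%.

+38.4%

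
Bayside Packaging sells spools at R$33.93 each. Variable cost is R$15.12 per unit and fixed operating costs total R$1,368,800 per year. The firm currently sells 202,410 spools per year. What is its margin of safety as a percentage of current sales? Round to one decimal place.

64.0%

Contribution margin per unit = R$33.93 − R$15.12 = R$18.81. Break-even units = R$1,368,800 ÷ R$18.81 = 72,769.80; break-even revenue = 72,769.80 × R$33.93 = R$2,469,079.43.
Current sales = 202,410 × R$33.93 = R$6,867,771.30.
Margin of safety = (R$6,867,771.30 − R$2,469,079.43) ÷ R$6,867,771.30 = 64.0%.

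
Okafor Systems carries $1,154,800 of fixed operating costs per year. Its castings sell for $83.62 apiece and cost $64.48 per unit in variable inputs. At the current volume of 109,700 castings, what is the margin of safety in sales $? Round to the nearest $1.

$4,127,953

Each unit contributes $83.62 − $64.48 = $19.14. Break-even units = $1,154,800 ÷ $19.14 = 60,334.38; break-even revenue = 60,334.38 × $83.62 = $5,045,160.71.
Current sales = 109,700 × $83.62 = $9,173,114.00.
Margin of safety = $9,173,114.00 − $5,045,160.71 = $4,127,953.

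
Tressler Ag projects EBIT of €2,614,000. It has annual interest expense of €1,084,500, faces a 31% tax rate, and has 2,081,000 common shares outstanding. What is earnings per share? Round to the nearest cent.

€0.51

Interest = €1,084,500.00, so EBT = €2,614,000 − €1,084,500.00 = €1,529,500.00.
After tax at 31%: net income = €1,529,500.00 × 0.69 = €1,055,355.00.
Per share: €1,055,355.00 / 2,081,000 shares = €0.51.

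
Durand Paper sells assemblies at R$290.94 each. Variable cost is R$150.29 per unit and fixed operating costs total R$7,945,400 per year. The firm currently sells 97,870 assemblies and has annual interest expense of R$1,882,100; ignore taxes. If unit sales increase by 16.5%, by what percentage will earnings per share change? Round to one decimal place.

At 97,870 units, contribution = 97,870 × R$140.65 = R$13,765,415.50.
Operating income = contribution − fixed costs = R$13,765,415.50 − R$7,945,400 = R$5,820,015.50.
Interest = R$1,882,100.00, so EBIT − I = R$3,937,915.50.
Degree of combined leverage = contribution ÷ (EBIT − I) = R$13,765,415.50 ÷ R$3,937,915.50 = 3.4956.
EPS therefore changes by 3.4956 × (+16.5%) = +57.7%.

+57.7%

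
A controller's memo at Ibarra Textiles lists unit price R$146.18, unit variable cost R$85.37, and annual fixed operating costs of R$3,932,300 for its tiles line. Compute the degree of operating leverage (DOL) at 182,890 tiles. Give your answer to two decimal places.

1.55

Contribution at this volume is 182,890 × R$60.81 = R$11,121,540.90.
EBIT = R$11,121,540.90 − R$3,932,300 = R$7,189,240.90.
So DOL = total CM / EBIT = R$11,121,540.90 / R$7,189,240.90 = 1.5470.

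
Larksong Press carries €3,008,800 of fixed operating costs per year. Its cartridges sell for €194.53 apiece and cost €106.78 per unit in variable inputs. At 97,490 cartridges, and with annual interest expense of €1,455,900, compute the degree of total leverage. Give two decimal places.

2.09

At 97,490 units, contribution = 97,490 × €87.75 = €8,554,747.50.
Operating income = contribution − fixed costs = €8,554,747.50 − €3,008,800 = €5,545,947.50. Interest = €1,455,900.00, so EBIT − I = €4,090,047.50.
Degree of total leverage = total CM / (EBIT − interest) = €8,554,747.50 / €4,090,047.50 = 2.0916.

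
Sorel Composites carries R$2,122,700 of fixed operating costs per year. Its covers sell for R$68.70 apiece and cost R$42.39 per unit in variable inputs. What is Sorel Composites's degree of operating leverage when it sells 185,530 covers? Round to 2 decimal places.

1.77

Total contribution margin = 185,530 × R$26.31 = R$4,881,294.30.
Operating income = contribution − fixed costs = R$4,881,294.30 − R$2,122,700 = R$2,758,594.30.
DOL = contribution ÷ EBIT = R$4,881,294.30 ÷ R$2,758,594.30 = 1.7695.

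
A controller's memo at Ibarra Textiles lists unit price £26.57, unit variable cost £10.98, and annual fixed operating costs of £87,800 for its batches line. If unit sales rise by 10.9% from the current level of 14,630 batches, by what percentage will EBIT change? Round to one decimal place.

+17.7%

At 14,630 units, contribution = 14,630 × £15.59 = £228,081.70.
Operating income = contribution − fixed costs = £228,081.70 − £87,800 = £140,281.70.
DOL = contribution ÷ EBIT = £228,081.70 ÷ £140,281.70 = 1.6259.
%ΔEBIT = DOL × %ΔSales = 1.6259 × +10.9% = +17.7%.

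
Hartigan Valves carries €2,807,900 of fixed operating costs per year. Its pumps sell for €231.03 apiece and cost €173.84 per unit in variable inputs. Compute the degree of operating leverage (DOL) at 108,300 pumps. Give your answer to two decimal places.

Contribution at this volume is 108,300 × €57.19 = €6,193,677.00.
Operating income = contribution − fixed costs = €6,193,677.00 − €2,807,900 = €3,385,777.00.
So DOL = total CM / EBIT = €6,193,677.00 / €3,385,777.00 = 1.8293.

1.83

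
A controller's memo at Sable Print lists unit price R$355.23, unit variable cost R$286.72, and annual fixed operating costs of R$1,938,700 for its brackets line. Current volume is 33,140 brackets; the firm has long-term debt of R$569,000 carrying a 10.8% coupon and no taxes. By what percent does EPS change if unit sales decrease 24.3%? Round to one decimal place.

-204.1%

At 33,140 units, contribution = 33,140 × R$68.51 = R$2,270,421.40.
Subtracting fixed costs: EBIT = R$2,270,421.40 − R$1,938,700 = R$331,721.40.
Interest = R$61,452.00, so EBIT − I = R$270,269.40.
Degree of combined leverage = contribution ÷ (EBIT − I) = R$2,270,421.40 ÷ R$270,269.40 = 8.4006.
EPS therefore changes by 8.4006 × (-24.3%) = -204.1%.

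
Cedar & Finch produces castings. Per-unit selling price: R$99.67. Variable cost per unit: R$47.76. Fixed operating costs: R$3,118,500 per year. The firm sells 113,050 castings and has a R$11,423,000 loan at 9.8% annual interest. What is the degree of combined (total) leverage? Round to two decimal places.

Contribution at this volume is 113,050 × R$51.91 = R$5,868,425.50.
EBIT = R$5,868,425.50 − R$3,118,500 = R$2,749,925.50. Interest = R$1,119,454.00, so EBIT − I = R$1,630,471.50.
DCL = contribution ÷ (EBIT − I) = R$5,868,425.50 ÷ R$1,630,471.50 = 3.5992.

3.60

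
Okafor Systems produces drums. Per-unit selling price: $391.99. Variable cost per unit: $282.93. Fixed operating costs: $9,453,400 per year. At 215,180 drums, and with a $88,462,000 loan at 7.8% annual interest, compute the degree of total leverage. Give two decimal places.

At 215,180 units, contribution = 215,180 × $109.06 = $23,467,530.80.
Operating income = contribution − fixed costs = $23,467,530.80 − $9,453,400 = $14,014,130.80. Interest = $6,900,036.00, so EBIT − I = $7,114,094.80.
DCL = contribution ÷ (EBIT − I) = $23,467,530.80 ÷ $7,114,094.80 = 3.2987.

3.30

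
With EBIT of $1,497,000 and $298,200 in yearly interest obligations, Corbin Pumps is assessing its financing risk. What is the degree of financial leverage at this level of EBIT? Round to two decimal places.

1.25

Annual interest charges come to $298,200.00.
Degree of financial leverage = EBIT / (EBIT − interest) = $1,497,000 / $1,198,800.00 = 1.2487.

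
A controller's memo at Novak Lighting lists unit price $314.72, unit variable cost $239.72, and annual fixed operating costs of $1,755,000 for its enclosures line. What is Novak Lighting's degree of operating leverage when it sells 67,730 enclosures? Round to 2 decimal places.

Total contribution margin = 67,730 × $75.00 = $5,079,750.00.
Subtracting fixed costs: EBIT = $5,079,750.00 − $1,755,000 = $3,324,750.00.
Degree of operating leverage = $5,079,750.00 / $3,324,750.00 = 1.5279.

1.53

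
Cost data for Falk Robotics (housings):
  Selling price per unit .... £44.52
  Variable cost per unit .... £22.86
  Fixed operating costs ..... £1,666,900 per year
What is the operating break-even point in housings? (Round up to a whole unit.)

Each unit contributes £44.52 − £22.86 = £21.66.
Break-even Q = £1,666,900 / £21.66 = 76,957.53 → 76,958 housings.

76,958 housings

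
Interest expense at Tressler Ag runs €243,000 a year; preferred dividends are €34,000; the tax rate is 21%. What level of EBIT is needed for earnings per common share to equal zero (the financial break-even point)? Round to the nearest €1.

Grossing the preferred dividend up to pre-tax terms: €34,000 / (1 − 0.21) = €43,037.97.
Financial break-even EBIT = interest + D_p ÷ (1 − t) = €243,000 + €43,037.97 = €286,037.97.

€286,038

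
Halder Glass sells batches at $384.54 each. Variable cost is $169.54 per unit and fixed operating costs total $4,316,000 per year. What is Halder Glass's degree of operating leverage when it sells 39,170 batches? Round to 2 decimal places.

2.05

Contribution at this volume is 39,170 × $215.00 = $8,421,550.00.
Operating income = contribution − fixed costs = $8,421,550.00 − $4,316,000 = $4,105,550.00.
So DOL = total CM / EBIT = $8,421,550.00 / $4,105,550.00 = 2.0513.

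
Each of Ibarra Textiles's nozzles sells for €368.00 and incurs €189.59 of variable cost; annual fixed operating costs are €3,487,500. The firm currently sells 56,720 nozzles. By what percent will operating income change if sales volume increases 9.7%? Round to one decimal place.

At 56,720 units, contribution = 56,720 × €178.41 = €10,119,415.20.
Operating income = contribution − fixed costs = €10,119,415.20 − €3,487,500 = €6,631,915.20.
Degree of operating leverage = €10,119,415.20 / €6,631,915.20 = 1.5259.
So EBIT moves 1.5259 × (+9.7%) = +14.8%.

+14.8%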